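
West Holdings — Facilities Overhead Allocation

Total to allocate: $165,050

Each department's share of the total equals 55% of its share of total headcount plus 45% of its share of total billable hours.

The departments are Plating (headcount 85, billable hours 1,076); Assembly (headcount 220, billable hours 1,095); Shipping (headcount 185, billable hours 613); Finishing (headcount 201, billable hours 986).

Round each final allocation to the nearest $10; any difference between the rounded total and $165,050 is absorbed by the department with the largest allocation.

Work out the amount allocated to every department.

Plating: $32,360 | Assembly: $50,480 | Shipping: $36,380 | Finishing: $45,830

Headcount total 691; billable hours total 3,770.
Blended shares (55% headcount + 45% billable hours): Plating 0.1961; Assembly 0.3058; Shipping 0.2204; Finishing 0.2777.
Unrounded shares: Plating 32,364.75; Assembly 50,474.18; Shipping 36,380.34; Finishing 45,830.73.
At nearest $10: Plating $32,360; Assembly $50,470; Shipping $36,380; Finishing $45,830. Sum = $165,040.
Difference $165,050 − $165,040 = +$10 applied to largest allocation (Assembly): Assembly becomes $50,480.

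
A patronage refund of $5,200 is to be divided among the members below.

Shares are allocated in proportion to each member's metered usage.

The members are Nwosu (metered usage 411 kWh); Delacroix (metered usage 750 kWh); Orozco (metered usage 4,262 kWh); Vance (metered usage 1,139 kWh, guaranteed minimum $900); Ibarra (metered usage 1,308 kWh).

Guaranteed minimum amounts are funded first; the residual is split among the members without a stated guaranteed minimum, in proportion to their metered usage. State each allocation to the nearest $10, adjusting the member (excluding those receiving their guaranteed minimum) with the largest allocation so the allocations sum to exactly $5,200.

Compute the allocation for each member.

Nwosu: $260 | Delacroix: $480 | Orozco: $2,720 | Vance: $900 | Ibarra: $840

Guaranteed amounts: Vance $900. Remaining pool $4,300.
Remaining pool split over remaining metered usage 6,731: Nwosu 262.56 → $260; Delacroix 479.13 → $480; Orozco 2,722.72 → $2,720; Ibarra 835.60 → $840.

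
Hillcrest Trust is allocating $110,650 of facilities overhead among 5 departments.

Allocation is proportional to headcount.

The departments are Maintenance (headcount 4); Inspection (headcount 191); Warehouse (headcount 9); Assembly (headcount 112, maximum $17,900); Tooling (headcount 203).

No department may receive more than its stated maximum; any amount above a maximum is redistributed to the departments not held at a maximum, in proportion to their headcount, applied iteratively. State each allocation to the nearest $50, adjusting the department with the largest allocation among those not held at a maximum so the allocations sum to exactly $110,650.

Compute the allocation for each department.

Maintenance: $900 | Inspection: $43,550 | Warehouse: $2,050 | Assembly: $17,900 | Tooling: $46,250

Total headcount = 519.
Proportional shares (ignoring caps): Maintenance 852.79; Inspection 40,720.91; Warehouse 1,918.79; Assembly 23,878.23; Tooling 43,279.29.
Capped: Assembly ($17,900); residual $92,750 reallocated over remaining headcount 407.
Remaining shares: Maintenance 911.55 → $900; Inspection 43,526.41 → $43,550; Warehouse 2,050.98 → $2,050; Tooling 46,261.06 → $46,250.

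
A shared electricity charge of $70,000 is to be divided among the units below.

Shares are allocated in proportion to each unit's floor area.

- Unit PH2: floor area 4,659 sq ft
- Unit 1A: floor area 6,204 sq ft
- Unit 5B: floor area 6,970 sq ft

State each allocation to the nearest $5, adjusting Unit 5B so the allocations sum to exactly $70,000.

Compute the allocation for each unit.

Unit PH2: $18,290; Unit 1A: $24,355; Unit 5B: $27,355

Floor area total: 17,833.
Pro-rata amounts: Unit PH2 4,659/17,833 × $70,000 = 18,288.01; Unit 1A 6,204/17,833 × $70,000 = 24,352.60; Unit 5B 6,970/17,833 × $70,000 = 27,359.39.
After rounding ($5): Unit PH2 $18,290; Unit 1A $24,355; Unit 5B $27,360. Sum = $70,005.
Difference $70,000 − $70,005 = −$5 applied to Unit 5B: Unit 5B becomes $27,355.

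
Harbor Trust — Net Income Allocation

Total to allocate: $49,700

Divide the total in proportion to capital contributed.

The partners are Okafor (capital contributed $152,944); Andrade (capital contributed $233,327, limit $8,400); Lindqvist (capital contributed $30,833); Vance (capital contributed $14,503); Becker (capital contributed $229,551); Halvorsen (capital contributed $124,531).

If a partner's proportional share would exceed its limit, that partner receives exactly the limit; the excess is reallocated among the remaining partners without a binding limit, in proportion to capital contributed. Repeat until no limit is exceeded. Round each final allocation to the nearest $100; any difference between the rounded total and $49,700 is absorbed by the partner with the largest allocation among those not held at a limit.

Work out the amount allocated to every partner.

Total capital contributed = 785,689.
Proportional shares (ignoring caps): Okafor 9,674.71; Andrade 14,759.47; Lindqvist 1,950.39; Vance 917.41; Becker 14,520.61; Halvorsen 7,877.41.
Cap binds for Andrade ($8,400); balance $41,300 reallocated over remaining capital contributed 552,362.
Redistributed shares: Okafor 11,435.59 → $11,400; Lindqvist 2,305.38 → $2,300; Vance 1,084.39 → $1,100; Becker 17,163.48 → $17,200; Halvorsen 9,311.16 → $9,300.

Okafor: $11,400 · Andrade: $8,400 · Lindqvist: $2,300 · Vance: $1,100 · Becker: $17,200 · Halvorsen: $9,300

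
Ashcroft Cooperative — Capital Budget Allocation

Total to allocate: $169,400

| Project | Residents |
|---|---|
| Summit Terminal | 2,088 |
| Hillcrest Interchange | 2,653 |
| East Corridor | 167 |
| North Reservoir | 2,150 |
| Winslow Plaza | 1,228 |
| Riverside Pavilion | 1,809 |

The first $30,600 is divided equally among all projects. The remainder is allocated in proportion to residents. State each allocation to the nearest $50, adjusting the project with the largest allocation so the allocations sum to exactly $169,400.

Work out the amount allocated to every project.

Summit Terminal: $33,800 | Hillcrest Interchange: $41,600 | East Corridor: $7,400 | North Reservoir: $34,650 | Winslow Plaza: $22,000 | Riverside Pavilion: $29,950

$30,600 shared equally gives $5,100 per project.
Remainder $138,800 by residents (total 10,095): Summit Terminal 28,708.71 → $28,700; Hillcrest Interchange 36,477.11 → $36,500; East Corridor 2,296.15 → $2,300; North Reservoir 29,561.17 → $29,550; Winslow Plaza 16,884.24 → $16,900; Riverside Pavilion 24,872.63 → $24,850.
Totals: Summit Terminal $5,100 + $28,700 = $33,800; Hillcrest Interchange $5,100 + $36,500 = $41,600; East Corridor $5,100 + $2,300 = $7,400; North Reservoir $5,100 + $29,550 = $34,650; Winslow Plaza $5,100 + $16,900 = $22,000; Riverside Pavilion $5,100 + $24,850 = $29,950.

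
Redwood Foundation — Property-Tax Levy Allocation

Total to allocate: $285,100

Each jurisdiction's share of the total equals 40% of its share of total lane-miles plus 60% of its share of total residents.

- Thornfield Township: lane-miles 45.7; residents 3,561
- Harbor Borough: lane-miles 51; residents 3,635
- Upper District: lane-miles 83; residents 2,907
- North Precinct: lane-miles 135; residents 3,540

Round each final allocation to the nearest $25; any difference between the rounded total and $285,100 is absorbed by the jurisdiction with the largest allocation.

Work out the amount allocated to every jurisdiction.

Lane-miles total 314.7; residents total 13,643.
Combined weights (40% lane-miles + 60% residents): Thornfield Township 0.2147; Harbor Borough 0.2247; Upper District 0.2333; North Precinct 0.3273.
Raw shares: Thornfield Township 61,209.50; Harbor Borough 64,057.93; Upper District 66,526.11; North Precinct 93,306.45.
At nearest $25: Thornfield Township $61,200; Harbor Borough $64,050; Upper District $66,525; North Precinct $93,300. Sum = $285,075.
Difference $285,100 − $285,075 = +$25 applied to largest allocation (North Precinct): North Precinct becomes $93,325.

Thornfield Township: $61,200 · Harbor Borough: $64,050 · Upper District: $66,525 · North Precinct: $93,325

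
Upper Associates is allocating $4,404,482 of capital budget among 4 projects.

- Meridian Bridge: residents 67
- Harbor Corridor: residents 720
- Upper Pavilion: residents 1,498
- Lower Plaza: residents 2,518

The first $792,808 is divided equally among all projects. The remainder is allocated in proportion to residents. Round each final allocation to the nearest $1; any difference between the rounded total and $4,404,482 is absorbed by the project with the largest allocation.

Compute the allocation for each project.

Meridian Bridge: $248,583; Harbor Corridor: $739,615; Upper Pavilion: $1,324,641; Lower Plaza: $2,091,643

$792,808 shared equally gives $198,202 per project.
Remainder $3,611,674 by residents (total 4,803): Meridian Bridge 50,381.46 → $50,381; Harbor Corridor 541,412.72 → $541,413; Upper Pavilion 1,126,439.24 → $1,126,439; Lower Plaza 1,893,440.59 → $1,893,441.
Totals: Meridian Bridge $198,202 + $50,381 = $248,583; Harbor Corridor $198,202 + $541,413 = $739,615; Upper Pavilion $198,202 + $1,126,439 = $1,324,641; Lower Plaza $198,202 + $1,893,441 = $2,091,643.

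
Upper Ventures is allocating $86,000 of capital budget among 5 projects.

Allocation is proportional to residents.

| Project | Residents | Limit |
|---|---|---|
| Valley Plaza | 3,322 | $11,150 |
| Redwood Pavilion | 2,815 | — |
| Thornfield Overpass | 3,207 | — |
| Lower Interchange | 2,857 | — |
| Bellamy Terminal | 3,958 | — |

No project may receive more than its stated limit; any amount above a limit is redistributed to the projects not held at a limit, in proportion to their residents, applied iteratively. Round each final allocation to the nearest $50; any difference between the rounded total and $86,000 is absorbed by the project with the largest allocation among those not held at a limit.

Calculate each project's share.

Residents total: 16,159.
Unconstrained shares: Valley Plaza 17,680.05; Redwood Pavilion 14,981.74; Thornfield Overpass 17,068.01; Lower Interchange 15,205.27; Bellamy Terminal 21,064.92.
Held at cap: Valley Plaza ($11,150); residual $74,850 reallocated over remaining residents 12,837.
Redistributed shares: Redwood Pavilion 16,413.71 → $16,400; Thornfield Overpass 18,699.38 → $18,700; Lower Interchange 16,658.60 → $16,650; Bellamy Terminal 23,078.31 → $23,100.

Valley Plaza: $11,150 | Redwood Pavilion: $16,400 | Thornfield Overpass: $18,700 | Lower Interchange: $16,650 | Bellamy Terminal: $23,100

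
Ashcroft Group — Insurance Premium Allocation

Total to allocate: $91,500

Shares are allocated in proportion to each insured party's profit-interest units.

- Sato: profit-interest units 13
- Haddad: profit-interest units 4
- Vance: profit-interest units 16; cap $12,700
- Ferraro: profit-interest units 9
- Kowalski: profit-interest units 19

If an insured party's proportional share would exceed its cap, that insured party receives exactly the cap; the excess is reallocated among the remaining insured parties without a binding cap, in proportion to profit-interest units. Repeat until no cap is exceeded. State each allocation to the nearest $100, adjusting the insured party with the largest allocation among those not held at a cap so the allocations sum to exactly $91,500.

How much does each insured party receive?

Sum of profit-interest units: 61.
Proportional shares (ignoring caps): Sato 19,500.00; Haddad 6,000.00; Vance 24,000.00; Ferraro 13,500.00; Kowalski 28,500.00.
Capped: Vance ($12,700); residual $78,800 reallocated over remaining profit-interest units 45.
Shares after redistribution: Sato 22,764.44 → $22,800; Haddad 7,004.44 → $7,000; Ferraro 15,760.00 → $15,800; Kowalski 33,271.11 → $33,300.
Rounding difference −$100 applied to Kowalski → $33,200.

Sato: $22,800 | Haddad: $7,000 | Vance: $12,700 | Ferraro: $15,800 | Kowalski: $33,200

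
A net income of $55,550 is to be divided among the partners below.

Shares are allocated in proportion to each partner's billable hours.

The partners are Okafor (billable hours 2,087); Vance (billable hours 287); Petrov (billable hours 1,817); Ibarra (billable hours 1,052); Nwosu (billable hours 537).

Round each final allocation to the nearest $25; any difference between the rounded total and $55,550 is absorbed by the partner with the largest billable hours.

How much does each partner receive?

Okafor: $20,075; Vance: $2,750; Petrov: $17,475; Ibarra: $10,100; Nwosu: $5,150

Billable hours total: 5,780.
Pro-rata amounts: Okafor 2,087/5,780 × $55,550 = 20,057.59; Vance 287/5,780 × $55,550 = 2,758.28; Petrov 1,817/5,780 × $55,550 = 17,462.69; Ibarra 1,052/5,780 × $55,550 = 10,110.48; Nwosu 537/5,780 × $55,550 = 5,160.96.
After rounding ($25): Okafor $20,050; Vance $2,750; Petrov $17,475; Ibarra $10,100; Nwosu $5,150. Sum = $55,525.
Difference $55,550 − $55,525 = +$25 applied to largest billable hours (Okafor): Okafor becomes $20,075.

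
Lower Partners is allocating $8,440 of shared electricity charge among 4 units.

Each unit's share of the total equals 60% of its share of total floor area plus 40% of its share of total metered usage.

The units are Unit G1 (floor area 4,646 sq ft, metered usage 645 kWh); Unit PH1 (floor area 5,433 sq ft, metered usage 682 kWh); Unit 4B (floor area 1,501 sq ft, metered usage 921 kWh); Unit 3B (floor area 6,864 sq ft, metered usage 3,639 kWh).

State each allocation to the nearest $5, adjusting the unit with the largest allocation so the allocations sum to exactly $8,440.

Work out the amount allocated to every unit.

Floor area total 18,444; metered usage total 5,887.
Combined weights (60% floor area + 40% metered usage): Unit G1 0.1950; Unit PH1 0.2231; Unit 4B 0.1114; Unit 3B 0.4705.
Unrounded shares: Unit G1 1,645.50; Unit PH1 1,882.79; Unit 4B 940.28; Unit 3B 3,971.43.
Rounded to nearest $5: Unit G1 $1,645; Unit PH1 $1,885; Unit 4B $940; Unit 3B $3,970. Sum = $8,440.
Rounded total matches; no reconciliation needed.

Unit G1: $1,645 | Unit PH1: $1,885 | Unit 4B: $940 | Unit 3B: $3,970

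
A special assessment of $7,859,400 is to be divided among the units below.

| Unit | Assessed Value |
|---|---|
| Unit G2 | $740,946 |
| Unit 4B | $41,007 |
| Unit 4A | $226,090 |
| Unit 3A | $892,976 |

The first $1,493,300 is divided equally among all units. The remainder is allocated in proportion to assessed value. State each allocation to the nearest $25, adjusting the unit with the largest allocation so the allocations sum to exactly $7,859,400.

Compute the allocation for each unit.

Unit G2: $2,854,600; Unit 4B: $510,650; Unit 4A: $1,130,450; Unit 3A: $3,363,700

Equal tier: $1,493,300 ÷ 4 = $373,325 apiece.
Remainder $6,366,100 by assessed value (total 1,901,019): Unit G2 2,481,267.33 → $2,481,275; Unit 4B 137,323.54 → $137,325; Unit 4A 757,126.34 → $757,125; Unit 3A 2,990,382.80 → $2,990,375.
Totals: Unit G2 $373,325 + $2,481,275 = $2,854,600; Unit 4B $373,325 + $137,325 = $510,650; Unit 4A $373,325 + $757,125 = $1,130,450; Unit 3A $373,325 + $2,990,375 = $3,363,700.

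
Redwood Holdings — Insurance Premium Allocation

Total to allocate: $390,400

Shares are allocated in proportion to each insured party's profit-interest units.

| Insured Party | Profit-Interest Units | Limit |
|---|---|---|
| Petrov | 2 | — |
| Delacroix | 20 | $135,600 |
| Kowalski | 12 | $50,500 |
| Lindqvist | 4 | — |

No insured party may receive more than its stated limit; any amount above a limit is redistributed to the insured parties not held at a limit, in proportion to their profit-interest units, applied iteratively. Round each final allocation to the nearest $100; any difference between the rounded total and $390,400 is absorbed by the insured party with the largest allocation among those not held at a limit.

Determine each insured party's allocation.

Petrov: $68,100 | Delacroix: $135,600 | Kowalski: $50,500 | Lindqvist: $136,200

Combined profit-interest units = 38.
Unconstrained shares: Petrov 20,547.37; Delacroix 205,473.68; Kowalski 123,284.21; Lindqvist 41,094.74.
Cap binds for Delacroix ($135,600), Kowalski ($50,500); balance $204,300 reallocated over remaining profit-interest units 6.
Redistributed shares: Petrov 68,100.00 → $68,100; Lindqvist 136,200.00 → $136,200.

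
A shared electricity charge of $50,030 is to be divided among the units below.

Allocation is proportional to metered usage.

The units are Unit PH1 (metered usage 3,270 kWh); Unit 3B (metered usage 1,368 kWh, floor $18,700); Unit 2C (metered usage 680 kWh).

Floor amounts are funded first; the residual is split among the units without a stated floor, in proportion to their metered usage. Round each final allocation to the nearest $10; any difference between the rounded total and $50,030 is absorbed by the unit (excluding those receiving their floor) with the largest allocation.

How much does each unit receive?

Minimums first: Unit 3B $18,700. Residual $31,330.
Residual split over remaining metered usage 3,950: Unit PH1 25,936.48 → $25,940; Unit 2C 5,393.52 → $5,390.

Unit PH1: $25,940 | Unit 3B: $18,700 | Unit 2C: $5,390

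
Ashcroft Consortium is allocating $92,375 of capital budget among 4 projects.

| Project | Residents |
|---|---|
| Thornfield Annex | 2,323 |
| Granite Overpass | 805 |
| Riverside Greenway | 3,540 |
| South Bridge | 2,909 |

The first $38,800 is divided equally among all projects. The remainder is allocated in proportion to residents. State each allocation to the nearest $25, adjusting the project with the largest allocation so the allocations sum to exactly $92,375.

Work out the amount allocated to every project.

Thornfield Annex: $22,700; Granite Overpass: $14,200; Riverside Greenway: $29,500; South Bridge: $25,975

Equal tier: $38,800 ÷ 4 = $9,700 apiece.
Remainder $53,575 by residents (total 9,577): Thornfield Annex 12,995.17 → $13,000; Granite Overpass 4,503.28 → $4,500; Riverside Greenway 19,803.23 → $19,800; South Bridge 16,273.33 → $16,275.
Totals: Thornfield Annex $9,700 + $13,000 = $22,700; Granite Overpass $9,700 + $4,500 = $14,200; Riverside Greenway $9,700 + $19,800 = $29,500; South Bridge $9,700 + $16,275 = $25,975.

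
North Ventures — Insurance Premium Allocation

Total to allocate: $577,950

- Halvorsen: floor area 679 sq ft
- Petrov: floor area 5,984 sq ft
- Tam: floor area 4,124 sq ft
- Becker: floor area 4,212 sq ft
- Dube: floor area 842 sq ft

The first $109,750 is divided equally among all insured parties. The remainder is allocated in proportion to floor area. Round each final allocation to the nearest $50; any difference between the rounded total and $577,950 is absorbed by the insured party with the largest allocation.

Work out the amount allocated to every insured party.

Halvorsen: $42,000; Petrov: $198,800; Tam: $143,850; Becker: $146,450; Dube: $46,850

First tranche $109,750 split equally: $21,950 each.
Remainder $468,200 by floor area (total 15,841): Halvorsen 20,068.67 → $20,050; Petrov 176,864.39 → $176,850; Tam 121,889.83 → $121,900; Becker 124,490.78 → $124,500; Dube 24,886.33 → $24,900.
Totals: Halvorsen $21,950 + $20,050 = $42,000; Petrov $21,950 + $176,850 = $198,800; Tam $21,950 + $121,900 = $143,850; Becker $21,950 + $124,500 = $146,450; Dube $21,950 + $24,900 = $46,850.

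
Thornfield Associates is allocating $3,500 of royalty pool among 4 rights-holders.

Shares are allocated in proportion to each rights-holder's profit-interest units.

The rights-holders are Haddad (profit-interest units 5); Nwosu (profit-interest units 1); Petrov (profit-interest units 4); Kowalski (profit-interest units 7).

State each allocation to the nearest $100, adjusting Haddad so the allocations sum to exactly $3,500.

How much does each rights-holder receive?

Total profit-interest units = 17.
Pro-rata amounts: Haddad 5/17 × $3,500 = 1,029.41; Nwosu 1/17 × $3,500 = 205.88; Petrov 4/17 × $3,500 = 823.53; Kowalski 7/17 × $3,500 = 1,441.18.
Rounded to nearest $100: Haddad $1,000; Nwosu $200; Petrov $800; Kowalski $1,400. Sum = $3,400.
Difference $3,500 − $3,400 = +$100 applied to Haddad: Haddad becomes $1,100.

Haddad: $1,100; Nwosu: $200; Petrov: $800; Kowalski: $1,400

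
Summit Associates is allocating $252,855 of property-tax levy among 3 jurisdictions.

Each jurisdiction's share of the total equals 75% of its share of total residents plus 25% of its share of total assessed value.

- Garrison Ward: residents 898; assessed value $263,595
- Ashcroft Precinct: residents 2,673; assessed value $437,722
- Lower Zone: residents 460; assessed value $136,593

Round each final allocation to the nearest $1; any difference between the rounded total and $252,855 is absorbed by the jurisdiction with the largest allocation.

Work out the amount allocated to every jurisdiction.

Garrison Ward: $62,133 · Ashcroft Precinct: $158,776 · Lower Zone: $31,946

Residents total 4,031; assessed value total 837,910.
Combined weights (75% residents + 25% assessed value): Garrison Ward 0.2457; Ashcroft Precinct 0.6279; Lower Zone 0.1263.
Unrounded shares: Garrison Ward 62,133.23; Ashcroft Precinct 158,775.88; Lower Zone 31,945.90.
After rounding ($1): Garrison Ward $62,133; Ashcroft Precinct $158,776; Lower Zone $31,946. Sum = $252,855.
Sum already equals the total — no adjustment.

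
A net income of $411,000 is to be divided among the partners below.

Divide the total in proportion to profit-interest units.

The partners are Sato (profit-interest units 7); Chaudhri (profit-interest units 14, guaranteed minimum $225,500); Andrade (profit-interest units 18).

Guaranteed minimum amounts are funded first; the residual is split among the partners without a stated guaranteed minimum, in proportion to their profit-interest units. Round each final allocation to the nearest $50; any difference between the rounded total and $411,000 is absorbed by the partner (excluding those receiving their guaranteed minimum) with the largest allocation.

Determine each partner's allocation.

Minimums first: Chaudhri $225,500. Balance $185,500.
Balance split over remaining profit-interest units 25: Sato 51,940.00 → $51,950; Andrade 133,560.00 → $133,550.

Sato: $51,950 | Chaudhri: $225,500 | Andrade: $133,550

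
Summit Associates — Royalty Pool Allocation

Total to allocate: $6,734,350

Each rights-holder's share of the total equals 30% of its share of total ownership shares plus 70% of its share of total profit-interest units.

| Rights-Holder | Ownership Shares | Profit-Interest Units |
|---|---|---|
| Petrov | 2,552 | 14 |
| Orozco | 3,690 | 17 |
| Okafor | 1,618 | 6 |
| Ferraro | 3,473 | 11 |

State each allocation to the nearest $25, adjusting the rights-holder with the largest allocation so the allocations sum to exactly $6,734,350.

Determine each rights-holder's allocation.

Petrov: $1,829,875 · Orozco: $2,327,350 · Okafor: $877,700 · Ferraro: $1,699,425

Totals — ownership shares 11,333, profit-interest units 48.
Combined weights (30% ownership shares + 70% profit-interest units): Petrov 0.2717; Orozco 0.3456; Okafor 0.1303; Ferraro 0.2524.
Unrounded shares: Petrov 1,829,868.32; Orozco 2,327,364.49; Okafor 877,692.36; Ferraro 1,699,424.83.
After rounding ($25): Petrov $1,829,875; Orozco $2,327,375; Okafor $877,700; Ferraro $1,699,425. Sum = $6,734,375.
Difference $6,734,350 − $6,734,375 = −$25 applied to largest allocation (Orozco): Orozco becomes $2,327,350.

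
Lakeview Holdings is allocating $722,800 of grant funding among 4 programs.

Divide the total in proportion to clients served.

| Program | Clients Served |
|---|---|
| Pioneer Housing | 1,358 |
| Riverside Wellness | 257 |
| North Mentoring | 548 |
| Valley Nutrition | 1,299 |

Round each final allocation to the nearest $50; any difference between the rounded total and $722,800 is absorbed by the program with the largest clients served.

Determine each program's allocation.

Pioneer Housing: $283,550; Riverside Wellness: $53,650; North Mentoring: $114,400; Valley Nutrition: $271,200

Total clients served = 3,462.
Raw shares: Pioneer Housing 1,358/3,462 × $722,800 = 283,524.67; Riverside Wellness 257/3,462 × $722,800 = 53,656.73; North Mentoring 548/3,462 × $722,800 = 114,412.02; Valley Nutrition 1,299/3,462 × $722,800 = 271,206.59.
Rounded to nearest $50: Pioneer Housing $283,500; Riverside Wellness $53,650; North Mentoring $114,400; Valley Nutrition $271,200. Sum = $722,750.
Difference $722,800 − $722,750 = +$50 applied to largest clients served (Pioneer Housing): Pioneer Housing becomes $283,550.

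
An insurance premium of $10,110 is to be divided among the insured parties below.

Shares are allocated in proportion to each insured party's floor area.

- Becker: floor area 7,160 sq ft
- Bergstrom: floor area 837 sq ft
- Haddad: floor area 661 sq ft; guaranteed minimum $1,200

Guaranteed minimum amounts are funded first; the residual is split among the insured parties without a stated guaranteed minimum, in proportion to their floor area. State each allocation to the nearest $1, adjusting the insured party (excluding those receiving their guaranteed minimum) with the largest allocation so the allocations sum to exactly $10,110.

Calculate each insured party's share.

Becker: $7,977 | Bergstrom: $933 | Haddad: $1,200

Fund the minimums — Haddad $1,200. Remaining pool $8,910.
Remaining pool split over remaining floor area 7,997: Becker 7,977.44 → $7,977; Bergstrom 932.56 → $933.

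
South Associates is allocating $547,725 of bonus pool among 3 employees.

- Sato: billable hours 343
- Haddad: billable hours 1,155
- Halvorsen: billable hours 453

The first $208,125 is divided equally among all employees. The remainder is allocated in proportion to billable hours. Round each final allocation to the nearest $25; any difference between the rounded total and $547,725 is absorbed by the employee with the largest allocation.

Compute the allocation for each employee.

$208,125 shared equally gives $69,375 per employee.
Remainder $339,600 by billable hours (total 1,951): Sato 59,704.15 → $59,700; Haddad 201,044.59 → $201,050; Halvorsen 78,851.26 → $78,850.
Totals: Sato $69,375 + $59,700 = $129,075; Haddad $69,375 + $201,050 = $270,425; Halvorsen $69,375 + $78,850 = $148,225.

Sato: $129,075 | Haddad: $270,425 | Halvorsen: $148,225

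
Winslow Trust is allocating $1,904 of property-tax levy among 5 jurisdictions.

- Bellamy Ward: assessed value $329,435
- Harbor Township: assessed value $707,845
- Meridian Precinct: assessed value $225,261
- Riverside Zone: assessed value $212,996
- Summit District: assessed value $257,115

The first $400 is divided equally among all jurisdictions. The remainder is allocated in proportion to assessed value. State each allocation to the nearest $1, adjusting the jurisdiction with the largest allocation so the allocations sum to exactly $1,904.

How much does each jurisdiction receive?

First tranche $400 split equally: $80 each.
Remainder $1,504 by assessed value (total 1,732,652): Bellamy Ward 285.96 → $286; Harbor Township 614.43 → $614; Meridian Precinct 195.53 → $196; Riverside Zone 184.89 → $185; Summit District 223.18 → $223.
Totals: Bellamy Ward $80 + $286 = $366; Harbor Township $80 + $614 = $694; Meridian Precinct $80 + $196 = $276; Riverside Zone $80 + $185 = $265; Summit District $80 + $223 = $303.

Bellamy Ward: $366 | Harbor Township: $694 | Meridian Precinct: $276 | Riverside Zone: $265 | Summit District: $303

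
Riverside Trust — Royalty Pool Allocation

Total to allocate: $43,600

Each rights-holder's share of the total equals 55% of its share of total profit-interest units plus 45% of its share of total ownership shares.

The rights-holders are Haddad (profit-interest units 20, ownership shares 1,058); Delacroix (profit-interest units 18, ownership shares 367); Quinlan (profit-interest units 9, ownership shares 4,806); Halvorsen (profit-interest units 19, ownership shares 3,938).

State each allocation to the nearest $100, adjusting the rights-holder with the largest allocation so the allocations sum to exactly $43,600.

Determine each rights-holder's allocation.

Totals — profit-interest units 66, ownership shares 10,169.
Composite weights (55% profit-interest units + 45% ownership shares): Haddad 0.2135; Delacroix 0.1662; Quinlan 0.2877; Halvorsen 0.3326.
Raw shares: Haddad 9,307.96; Delacroix 7,248.09; Quinlan 12,542.66; Halvorsen 14,501.28.
Rounded to nearest $100: Haddad $9,300; Delacroix $7,200; Quinlan $12,500; Halvorsen $14,500. Sum = $43,500.
Difference $43,600 − $43,500 = +$100 applied to largest allocation (Halvorsen): Halvorsen becomes $14,600.

Haddad: $9,300 · Delacroix: $7,200 · Quinlan: $12,500 · Halvorsen: $14,600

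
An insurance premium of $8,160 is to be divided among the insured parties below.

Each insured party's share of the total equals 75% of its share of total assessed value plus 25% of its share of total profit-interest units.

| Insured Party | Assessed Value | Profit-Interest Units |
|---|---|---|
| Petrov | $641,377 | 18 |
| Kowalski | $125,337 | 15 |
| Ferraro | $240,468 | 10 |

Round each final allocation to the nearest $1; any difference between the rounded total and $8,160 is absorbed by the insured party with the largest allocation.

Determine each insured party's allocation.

Petrov: $4,751 | Kowalski: $1,473 | Ferraro: $1,936

Assessed value total 1,007,182; profit-interest units total 43.
Blended shares (75% assessed value + 25% profit-interest units): Petrov 0.5823; Kowalski 0.1805; Ferraro 0.2372.
Raw shares: Petrov 4,751.19; Kowalski 1,473.22; Ferraro 1,935.59.
Rounded to nearest $1: Petrov $4,751; Kowalski $1,473; Ferraro $1,936. Sum = $8,160.
Rounded total matches; no reconciliation needed.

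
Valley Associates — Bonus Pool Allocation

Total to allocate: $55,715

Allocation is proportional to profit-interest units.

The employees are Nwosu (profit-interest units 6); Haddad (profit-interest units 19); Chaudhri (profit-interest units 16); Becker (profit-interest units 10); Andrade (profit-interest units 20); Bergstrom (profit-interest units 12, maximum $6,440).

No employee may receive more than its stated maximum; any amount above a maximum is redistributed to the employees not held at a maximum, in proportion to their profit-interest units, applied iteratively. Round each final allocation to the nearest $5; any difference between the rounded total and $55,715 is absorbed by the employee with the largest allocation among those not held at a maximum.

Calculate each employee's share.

Nwosu: $4,165; Haddad: $13,185; Chaudhri: $11,105; Becker: $6,940; Andrade: $13,880; Bergstrom: $6,440

Total profit-interest units = 83.
Proportional shares (ignoring caps): Nwosu 4,027.59; Haddad 12,754.04; Chaudhri 10,740.24; Becker 6,712.65; Andrade 13,425.30; Bergstrom 8,055.18.
Held at cap: Bergstrom ($6,440); balance $49,275 reallocated over remaining profit-interest units 71.
Remaining shares: Nwosu 4,164.08 → $4,165; Haddad 13,186.27 → $13,185; Chaudhri 11,104.23 → $11,105; Becker 6,940.14 → $6,940; Andrade 13,880.28 → $13,880.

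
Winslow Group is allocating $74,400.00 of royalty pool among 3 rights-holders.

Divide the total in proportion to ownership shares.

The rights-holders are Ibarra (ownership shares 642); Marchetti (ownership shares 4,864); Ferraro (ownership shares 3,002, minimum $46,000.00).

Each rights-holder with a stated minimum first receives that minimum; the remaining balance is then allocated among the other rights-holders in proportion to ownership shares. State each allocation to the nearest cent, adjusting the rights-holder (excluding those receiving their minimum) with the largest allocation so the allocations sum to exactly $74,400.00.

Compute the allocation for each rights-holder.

Ibarra: $3,311.44; Marchetti: $25,088.56; Ferraro: $46,000.00

Minimums first: Ferraro $46,000.00. Residual $28,400.00.
Residual split over remaining ownership shares 5,506: Ibarra 3,311.4421 → $3,311.44; Marchetti 25,088.5579 → $25,088.56.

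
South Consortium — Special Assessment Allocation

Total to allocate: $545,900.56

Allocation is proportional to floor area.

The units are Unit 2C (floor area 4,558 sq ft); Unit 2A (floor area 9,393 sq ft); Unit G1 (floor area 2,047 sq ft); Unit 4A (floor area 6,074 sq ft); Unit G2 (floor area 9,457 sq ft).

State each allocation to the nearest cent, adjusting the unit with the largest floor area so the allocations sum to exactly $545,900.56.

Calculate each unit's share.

Unit 2C: $78,918.29 | Unit 2A: $162,632.62 | Unit G1: $35,442.24 | Unit 4A: $105,166.67 | Unit G2: $163,740.74

Combined floor area = 4,558 + 9,393 + 2,047 + 6,074 + 9,457 = 31,529.
Proportional shares: Unit 2C 78,918.2896; Unit 2A 162,632.6227; Unit G1 35,442.2419; Unit 4A 105,166.6720; Unit G2 163,740.7338.
After rounding (cent): Unit 2C $78,918.29; Unit 2A $162,632.62; Unit G1 $35,442.24; Unit 4A $105,166.67; Unit G2 $163,740.73. Sum = $545,900.55.
Difference $545,900.56 − $545,900.55 = +$0.01 applied to largest floor area (Unit G2): Unit G2 becomes $163,740.74.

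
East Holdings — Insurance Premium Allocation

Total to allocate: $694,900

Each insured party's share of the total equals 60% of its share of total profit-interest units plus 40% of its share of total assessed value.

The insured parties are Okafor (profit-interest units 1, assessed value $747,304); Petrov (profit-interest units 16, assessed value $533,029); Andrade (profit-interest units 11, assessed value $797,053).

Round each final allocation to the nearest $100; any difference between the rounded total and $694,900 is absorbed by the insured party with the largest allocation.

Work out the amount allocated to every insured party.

Totals — profit-interest units 28, assessed value 2,077,386.
Composite weights (60% profit-interest units + 40% assessed value): Okafor 0.1653; Petrov 0.4455; Andrade 0.3892.
Pro-rata amounts: Okafor 114,882.06; Petrov 309,572.18; Andrade 270,445.76.
After rounding ($100): Okafor $114,900; Petrov $309,600; Andrade $270,400. Sum = $694,900.
No rounding difference to absorb.

Okafor: $114,900; Petrov: $309,600; Andrade: $270,400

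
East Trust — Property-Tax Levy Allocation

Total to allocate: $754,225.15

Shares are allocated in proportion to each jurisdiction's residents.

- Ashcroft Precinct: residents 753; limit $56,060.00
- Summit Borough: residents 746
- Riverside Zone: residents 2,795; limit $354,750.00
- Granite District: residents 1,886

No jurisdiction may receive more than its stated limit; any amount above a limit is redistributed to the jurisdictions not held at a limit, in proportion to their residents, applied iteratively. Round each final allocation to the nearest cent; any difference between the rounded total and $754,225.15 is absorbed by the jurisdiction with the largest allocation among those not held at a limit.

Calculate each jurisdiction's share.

Combined residents = 6,180.
Proportional shares (ignoring caps): Ashcroft Precinct 91,898.3071; Summit Borough 91,044.0068; Riverside Zone 341,109.9182; Granite District 230,172.9179.
Held at cap: Ashcroft Precinct ($56,060.00); remaining pool $698,165.15 reallocated over remaining residents 5,427.
Held at cap: Riverside Zone ($354,750.00); remaining pool $343,415.15 reallocated over remaining residents 2,632.
Remaining shares: Summit Borough 97,335.7530 → $97,335.75; Granite District 246,079.3970 → $246,079.40.

Ashcroft Precinct: $56,060.00 | Summit Borough: $97,335.75 | Riverside Zone: $354,750.00 | Granite District: $246,079.40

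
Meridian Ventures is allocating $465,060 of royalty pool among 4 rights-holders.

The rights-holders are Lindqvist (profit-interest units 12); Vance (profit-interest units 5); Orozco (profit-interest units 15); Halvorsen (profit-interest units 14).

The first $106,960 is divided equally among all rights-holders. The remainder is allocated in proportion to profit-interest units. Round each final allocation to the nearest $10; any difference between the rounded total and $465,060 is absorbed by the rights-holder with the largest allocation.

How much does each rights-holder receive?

Lindqvist: $120,160 · Vance: $65,660 · Orozco: $143,510 · Halvorsen: $135,730

First tranche $106,960 split equally: $26,740 each.
Remainder $358,100 by profit-interest units (total 46): Lindqvist 93,417.39 → $93,420; Vance 38,923.91 → $38,920; Orozco 116,771.74 → $116,770; Halvorsen 108,986.96 → $108,990.
Totals: Lindqvist $26,740 + $93,420 = $120,160; Vance $26,740 + $38,920 = $65,660; Orozco $26,740 + $116,770 = $143,510; Halvorsen $26,740 + $108,990 = $135,730.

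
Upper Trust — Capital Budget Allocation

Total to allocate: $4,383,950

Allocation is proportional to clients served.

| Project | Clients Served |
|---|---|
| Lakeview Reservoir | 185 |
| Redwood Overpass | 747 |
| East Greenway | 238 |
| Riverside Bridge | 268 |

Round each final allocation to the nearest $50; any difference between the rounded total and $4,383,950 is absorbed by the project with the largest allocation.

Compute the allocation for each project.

Sum of clients served: 1,438.
Raw shares: Lakeview Reservoir 185/1,438 × $4,383,950 = 563,999.13; Redwood Overpass 747/1,438 × $4,383,950 = 2,277,337.03; East Greenway 238/1,438 × $4,383,950 = 725,577.26; Riverside Bridge 268/1,438 × $4,383,950 = 817,036.58.
After rounding ($50): Lakeview Reservoir $564,000; Redwood Overpass $2,277,350; East Greenway $725,600; Riverside Bridge $817,050. Sum = $4,384,000.
Difference $4,383,950 − $4,384,000 = −$50 applied to largest allocation (Redwood Overpass): Redwood Overpass becomes $2,277,300.

Lakeview Reservoir: $564,000 · Redwood Overpass: $2,277,300 · East Greenway: $725,600 · Riverside Bridge: $817,050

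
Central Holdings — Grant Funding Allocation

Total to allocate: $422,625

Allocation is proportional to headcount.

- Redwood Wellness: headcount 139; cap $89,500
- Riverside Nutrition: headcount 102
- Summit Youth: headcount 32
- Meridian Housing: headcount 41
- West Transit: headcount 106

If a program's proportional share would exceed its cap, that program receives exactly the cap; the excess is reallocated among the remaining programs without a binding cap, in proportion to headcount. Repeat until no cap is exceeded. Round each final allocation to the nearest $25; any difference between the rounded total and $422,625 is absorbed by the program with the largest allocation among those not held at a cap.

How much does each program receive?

Redwood Wellness: $89,500 | Riverside Nutrition: $120,925 | Summit Youth: $37,925 | Meridian Housing: $48,600 | West Transit: $125,675

Sum of headcount: 420.
Unconstrained shares: Redwood Wellness 139,868.75; Riverside Nutrition 102,637.50; Summit Youth 32,200.00; Meridian Housing 41,256.25; West Transit 106,662.50.
Held at cap: Redwood Wellness ($89,500); remaining pool $333,125 reallocated over remaining headcount 281.
Redistributed shares: Riverside Nutrition 120,920.82 → $120,925; Summit Youth 37,935.94 → $37,925; Meridian Housing 48,605.43 → $48,600; West Transit 125,662.81 → $125,675.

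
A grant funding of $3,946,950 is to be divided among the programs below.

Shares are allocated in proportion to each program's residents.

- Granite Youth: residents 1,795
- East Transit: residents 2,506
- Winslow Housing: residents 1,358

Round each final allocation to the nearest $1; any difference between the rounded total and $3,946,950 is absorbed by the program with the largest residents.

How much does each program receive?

Total residents = 5,659.
Unrounded shares: Granite Youth 1,795/5,659 × $3,946,950 = 1,251,948.27; East Transit 2,506/5,659 × $3,946,950 = 1,747,845.33; Winslow Housing 1,358/5,659 × $3,946,950 = 947,156.41.
At nearest $1: Granite Youth $1,251,948; East Transit $1,747,845; Winslow Housing $947,156. Sum = $3,946,949.
Difference $3,946,950 − $3,946,949 = +$1 applied to largest residents (East Transit): East Transit becomes $1,747,846.

Granite Youth: $1,251,948 | East Transit: $1,747,846 | Winslow Housing: $947,156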